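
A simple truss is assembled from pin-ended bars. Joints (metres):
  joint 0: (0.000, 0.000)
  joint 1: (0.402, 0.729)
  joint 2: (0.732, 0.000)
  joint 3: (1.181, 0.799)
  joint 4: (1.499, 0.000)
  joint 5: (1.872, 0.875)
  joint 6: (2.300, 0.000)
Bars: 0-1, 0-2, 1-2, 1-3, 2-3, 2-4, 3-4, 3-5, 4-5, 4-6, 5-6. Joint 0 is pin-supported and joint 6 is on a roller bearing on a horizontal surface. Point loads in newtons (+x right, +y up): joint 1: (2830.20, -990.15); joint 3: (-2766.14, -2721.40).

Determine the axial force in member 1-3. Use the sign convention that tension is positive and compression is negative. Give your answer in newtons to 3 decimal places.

N=7 nodes, M=11 members, R=3 reactions → 2N=14, M+R=14
member 0 (0-1): L=0.8325, (cx,cy)=(0.4829,0.8757)
member 1 (0-2): L=0.7320, (cx,cy)=(1.0000,0.0000)
member 2 (1-2): L=0.8002, (cx,cy)=(0.4124,-0.9110)
member 3 (1-3): L=0.7821, (cx,cy)=(0.9960,0.0895)
member 4 (2-3): L=0.9165, (cx,cy)=(0.4899,0.8718)
member 5 (2-4): L=0.7670, (cx,cy)=(1.0000,0.0000)
member 6 (3-4): L=0.8600, (cx,cy)=(0.3698,-0.9291)
member 7 (3-5): L=0.6952, (cx,cy)=(0.9940,0.1093)
member 8 (4-5): L=0.9512, (cx,cy)=(0.3921,0.9199)
member 9 (4-6): L=0.8010, (cx,cy)=(1.0000,0.0000)
member 10 (5-6): L=0.9741, (cx,cy)=(0.4394,-0.8983)
solve A·x = −loads:
  F[0-1] = -2518.0259 N (compression)
  F[0-2] = +1279.9815 N (tension)
  F[1-2] = +897.8952 N (tension)
  F[1-3] = -4434.1991 N (compression)
  F[2-3] = -938.2982 N (compression)
  F[2-4] = +2109.9356 N (tension)
  F[3-4] = -1792.7841 N (compression)
  F[3-5] = -1455.7144 N (compression)
  F[4-5] = +1810.7377 N (tension)
  F[4-6] = +736.9221 N (tension)
  F[5-6] = -1677.1319 N (compression)
  Rx@0 = -64.0600 N
  Ry@0 = +2204.9919 N
  Ry@6 = +1506.5581 N

-4434.199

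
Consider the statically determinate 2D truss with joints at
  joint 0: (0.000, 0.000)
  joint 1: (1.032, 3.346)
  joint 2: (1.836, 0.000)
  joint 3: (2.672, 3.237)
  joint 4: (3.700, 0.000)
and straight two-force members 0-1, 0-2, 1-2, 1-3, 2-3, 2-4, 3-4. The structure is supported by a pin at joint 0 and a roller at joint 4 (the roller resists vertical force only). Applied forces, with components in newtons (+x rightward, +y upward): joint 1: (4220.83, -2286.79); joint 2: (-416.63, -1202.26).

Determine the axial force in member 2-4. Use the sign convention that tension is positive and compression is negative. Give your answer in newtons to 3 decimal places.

N=5 nodes, M=7 members, R=3 reactions → 2N=10, M+R=10
member 0 (0-1): L=3.5015, (cx,cy)=(0.2947,0.9556)
member 1 (0-2): L=1.8360, (cx,cy)=(1.0000,0.0000)
member 2 (1-2): L=3.4412, (cx,cy)=(0.2336,-0.9723)
member 3 (1-3): L=1.6436, (cx,cy)=(0.9978,-0.0663)
member 4 (2-3): L=3.3432, (cx,cy)=(0.2501,0.9682)
member 5 (2-4): L=1.8640, (cx,cy)=(1.0000,0.0000)
member 6 (3-4): L=3.3963, (cx,cy)=(0.3027,-0.9531)
solve A·x = −loads:
  F[0-1] = +1634.9831 N (tension)
  F[0-2] = +3322.3247 N (tension)
  F[1-2] = -3763.2334 N (compression)
  F[1-3] = -2866.0345 N (compression)
  F[2-3] = +5020.8514 N (tension)
  F[2-4] = +1604.2164 N (tension)
  F[3-4] = -5300.0231 N (compression)
  Rx@0 = -3804.2000 N
  Ry@0 = -1562.3591 N
  Ry@4 = +5051.4091 N

1604.216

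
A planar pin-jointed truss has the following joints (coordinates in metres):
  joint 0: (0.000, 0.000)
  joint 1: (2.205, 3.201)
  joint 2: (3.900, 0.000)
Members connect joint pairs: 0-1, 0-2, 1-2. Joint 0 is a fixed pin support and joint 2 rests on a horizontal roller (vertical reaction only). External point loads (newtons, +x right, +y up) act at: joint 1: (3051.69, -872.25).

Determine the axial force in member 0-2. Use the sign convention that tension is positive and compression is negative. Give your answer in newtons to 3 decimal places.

N=3 nodes, M=3 members, R=3 reactions → 2N=6, M+R=6
member 0 (0-1): L=3.8870, (cx,cy)=(0.5673,0.8235)
member 1 (0-2): L=3.9000, (cx,cy)=(1.0000,0.0000)
member 2 (1-2): L=3.6221, (cx,cy)=(0.4680,-0.8837)
solve A·x = −loads:
  F[0-1] = +2581.1524 N (tension)
  F[0-2] = +1587.4488 N (tension)
  F[1-2] = -3392.2467 N (compression)
  Rx@0 = -3051.6900 N
  Ry@0 = -2125.6400 N
  Ry@2 = +2997.8900 N

1587.449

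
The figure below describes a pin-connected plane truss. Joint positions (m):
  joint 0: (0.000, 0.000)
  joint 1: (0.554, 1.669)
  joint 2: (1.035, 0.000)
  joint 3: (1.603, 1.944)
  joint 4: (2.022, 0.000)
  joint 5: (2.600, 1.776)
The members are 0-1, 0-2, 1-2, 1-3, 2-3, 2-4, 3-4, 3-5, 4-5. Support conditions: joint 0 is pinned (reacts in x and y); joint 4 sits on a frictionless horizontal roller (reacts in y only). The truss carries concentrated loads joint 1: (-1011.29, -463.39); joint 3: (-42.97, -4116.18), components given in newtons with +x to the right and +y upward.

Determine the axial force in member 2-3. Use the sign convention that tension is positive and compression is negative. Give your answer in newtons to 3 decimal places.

N=6 nodes, M=9 members, R=3 reactions → 2N=12, M+R=12
member 0 (0-1): L=1.7585, (cx,cy)=(0.3150,0.9491)
member 1 (0-2): L=1.0350, (cx,cy)=(1.0000,0.0000)
member 2 (1-2): L=1.7369, (cx,cy)=(0.2769,-0.9609)
member 3 (1-3): L=1.0844, (cx,cy)=(0.9673,0.2536)
member 4 (2-3): L=2.0253, (cx,cy)=(0.2805,0.9599)
member 5 (2-4): L=0.9870, (cx,cy)=(1.0000,0.0000)
member 6 (3-4): L=1.9886, (cx,cy)=(0.2107,-0.9776)
member 7 (3-5): L=1.0111, (cx,cy)=(0.9861,-0.1662)
member 8 (4-5): L=1.8677, (cx,cy)=(0.3095,0.9509)
solve A·x = −loads:
  F[0-1] = -2176.2498 N (compression)
  F[0-2] = -368.6687 N (compression)
  F[1-2] = +1632.7513 N (tension)
  F[1-3] = -130.7248 N (compression)
  F[2-3] = -1634.4935 N (compression)
  F[2-4] = +541.8837 N (tension)
  F[3-4] = -2571.8680 N (compression)
  F[3-5] = -0.0000 N (compression)
  F[4-5] = +0.0000 N (tension)
  Rx@0 = +1054.2600 N
  Ry@0 = +2065.4365 N
  Ry@4 = +2514.1335 N

-1634.493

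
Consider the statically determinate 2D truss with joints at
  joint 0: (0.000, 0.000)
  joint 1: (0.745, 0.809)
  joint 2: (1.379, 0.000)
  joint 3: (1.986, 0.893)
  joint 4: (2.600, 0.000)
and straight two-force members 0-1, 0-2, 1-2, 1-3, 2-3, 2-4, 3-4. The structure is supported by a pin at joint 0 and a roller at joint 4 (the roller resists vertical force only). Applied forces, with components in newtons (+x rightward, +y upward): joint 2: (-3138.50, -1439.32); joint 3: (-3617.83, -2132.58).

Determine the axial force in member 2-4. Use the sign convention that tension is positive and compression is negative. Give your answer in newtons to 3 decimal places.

790.548

N=5 nodes, M=7 members, R=3 reactions → 2N=10, M+R=10
member 0 (0-1): L=1.0998, (cx,cy)=(0.6774,0.7356)
member 1 (0-2): L=1.3790, (cx,cy)=(1.0000,0.0000)
member 2 (1-2): L=1.0278, (cx,cy)=(0.6168,-0.7871)
member 3 (1-3): L=1.2438, (cx,cy)=(0.9977,0.0675)
member 4 (2-3): L=1.0798, (cx,cy)=(0.5622,0.8270)
member 5 (2-4): L=1.2210, (cx,cy)=(1.0000,0.0000)
member 6 (3-4): L=1.0837, (cx,cy)=(0.5666,-0.8240)
solve A·x = −loads:
  F[0-1] = -3292.7049 N (compression)
  F[0-2] = -4525.8154 N (compression)
  F[1-2] = +2740.1371 N (tension)
  F[1-3] = -3929.6923 N (compression)
  F[2-3] = -867.4730 N (compression)
  F[2-4] = +790.5479 N (tension)
  F[3-4] = -1395.3275 N (compression)
  Rx@0 = +6756.3300 N
  Ry@0 = +2422.1292 N
  Ry@4 = +1149.7708 N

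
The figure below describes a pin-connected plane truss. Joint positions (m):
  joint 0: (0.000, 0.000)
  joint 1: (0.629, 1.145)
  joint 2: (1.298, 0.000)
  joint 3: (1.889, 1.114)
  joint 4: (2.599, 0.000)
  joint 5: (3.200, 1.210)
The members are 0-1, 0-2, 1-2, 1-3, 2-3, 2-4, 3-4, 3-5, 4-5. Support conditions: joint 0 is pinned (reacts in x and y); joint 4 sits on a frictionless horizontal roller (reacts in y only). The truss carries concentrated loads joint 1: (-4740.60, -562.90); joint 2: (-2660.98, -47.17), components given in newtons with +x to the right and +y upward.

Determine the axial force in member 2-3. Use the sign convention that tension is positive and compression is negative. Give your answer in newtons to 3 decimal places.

N=6 nodes, M=9 members, R=3 reactions → 2N=12, M+R=12
member 0 (0-1): L=1.3064, (cx,cy)=(0.4815,0.8765)
member 1 (0-2): L=1.2980, (cx,cy)=(1.0000,0.0000)
member 2 (1-2): L=1.3261, (cx,cy)=(0.5045,-0.8634)
member 3 (1-3): L=1.2604, (cx,cy)=(0.9997,-0.0246)
member 4 (2-3): L=1.2611, (cx,cy)=(0.4687,0.8834)
member 5 (2-4): L=1.3010, (cx,cy)=(1.0000,0.0000)
member 6 (3-4): L=1.3210, (cx,cy)=(0.5375,-0.8433)
member 7 (3-5): L=1.3145, (cx,cy)=(0.9973,0.0730)
member 8 (4-5): L=1.3510, (cx,cy)=(0.4448,0.8956)
solve A·x = −loads:
  F[0-1] = -2896.6263 N (compression)
  F[0-2] = -6006.9184 N (compression)
  F[1-2] = +2225.0600 N (tension)
  F[1-3] = +2224.1121 N (tension)
  F[2-3] = -2121.3893 N (compression)
  F[2-4] = -1229.2445 N (compression)
  F[3-4] = +2287.1233 N (tension)
  F[3-5] = +0.0000 N (tension)
  F[4-5] = -0.0000 N (compression)
  Rx@0 = +7401.5800 N
  Ry@0 = +2538.7719 N
  Ry@4 = -1928.7019 N

-2121.389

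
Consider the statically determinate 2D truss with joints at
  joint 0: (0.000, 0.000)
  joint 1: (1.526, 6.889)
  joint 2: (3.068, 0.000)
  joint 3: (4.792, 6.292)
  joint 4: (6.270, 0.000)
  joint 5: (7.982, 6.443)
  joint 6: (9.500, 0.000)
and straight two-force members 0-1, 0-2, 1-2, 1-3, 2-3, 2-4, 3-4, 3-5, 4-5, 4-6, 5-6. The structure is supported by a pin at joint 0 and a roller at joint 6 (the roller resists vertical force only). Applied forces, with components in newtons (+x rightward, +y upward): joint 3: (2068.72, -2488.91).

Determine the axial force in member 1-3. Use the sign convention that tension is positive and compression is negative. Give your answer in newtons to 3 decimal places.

N=7 nodes, M=11 members, R=3 reactions → 2N=14, M+R=14
member 0 (0-1): L=7.0560, (cx,cy)=(0.2163,0.9763)
member 1 (0-2): L=3.0680, (cx,cy)=(1.0000,0.0000)
member 2 (1-2): L=7.0595, (cx,cy)=(0.2184,-0.9759)
member 3 (1-3): L=3.3201, (cx,cy)=(0.9837,-0.1798)
member 4 (2-3): L=6.5239, (cx,cy)=(0.2643,0.9645)
member 5 (2-4): L=3.2020, (cx,cy)=(1.0000,0.0000)
member 6 (3-4): L=6.4633, (cx,cy)=(0.2287,-0.9735)
member 7 (3-5): L=3.1936, (cx,cy)=(0.9989,0.0473)
member 8 (4-5): L=6.6666, (cx,cy)=(0.2568,0.9665)
member 9 (4-6): L=3.2300, (cx,cy)=(1.0000,0.0000)
member 10 (5-6): L=6.6194, (cx,cy)=(0.2293,-0.9733)
solve A·x = −loads:
  F[0-1] = +140.0080 N (tension)
  F[0-2] = +2038.4404 N (tension)
  F[1-2] = -151.9666 N (compression)
  F[1-3] = +64.5253 N (tension)
  F[2-3] = +153.7630 N (tension)
  F[2-4] = +1964.6132 N (tension)
  F[3-4] = -2761.8878 N (compression)
  F[3-5] = -1334.5252 N (compression)
  F[4-5] = +2782.0025 N (tension)
  F[4-6] = +618.6043 N (tension)
  F[5-6] = -2697.4934 N (compression)
  Rx@0 = -2068.7200 N
  Ry@0 = -136.6945 N
  Ry@6 = +2625.6045 N

64.525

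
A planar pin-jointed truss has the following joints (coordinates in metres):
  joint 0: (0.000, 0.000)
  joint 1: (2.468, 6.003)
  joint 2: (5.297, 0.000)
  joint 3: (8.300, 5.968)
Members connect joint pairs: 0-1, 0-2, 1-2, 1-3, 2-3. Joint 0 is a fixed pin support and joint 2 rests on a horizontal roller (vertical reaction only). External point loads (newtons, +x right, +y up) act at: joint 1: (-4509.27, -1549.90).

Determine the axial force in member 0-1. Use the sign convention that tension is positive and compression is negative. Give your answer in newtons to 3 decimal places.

N=4 nodes, M=5 members, R=3 reactions → 2N=8, M+R=8
member 0 (0-1): L=6.4905, (cx,cy)=(0.3802,0.9249)
member 1 (0-2): L=5.2970, (cx,cy)=(1.0000,0.0000)
member 2 (1-2): L=6.6362, (cx,cy)=(0.4263,-0.9046)
member 3 (1-3): L=5.8321, (cx,cy)=(1.0000,-0.0060)
member 4 (2-3): L=6.6809, (cx,cy)=(0.4495,0.8933)
solve A·x = −loads:
  F[0-1] = -6420.3019 N (compression)
  F[0-2] = -2067.9755 N (compression)
  F[1-2] = +4851.0126 N (tension)
  F[1-3] = +0.0000 N (tension)
  F[2-3] = -0.0000 N (compression)
  Rx@0 = +4509.2700 N
  Ry@0 = +5938.0432 N
  Ry@2 = -4388.1432 N

-6420.302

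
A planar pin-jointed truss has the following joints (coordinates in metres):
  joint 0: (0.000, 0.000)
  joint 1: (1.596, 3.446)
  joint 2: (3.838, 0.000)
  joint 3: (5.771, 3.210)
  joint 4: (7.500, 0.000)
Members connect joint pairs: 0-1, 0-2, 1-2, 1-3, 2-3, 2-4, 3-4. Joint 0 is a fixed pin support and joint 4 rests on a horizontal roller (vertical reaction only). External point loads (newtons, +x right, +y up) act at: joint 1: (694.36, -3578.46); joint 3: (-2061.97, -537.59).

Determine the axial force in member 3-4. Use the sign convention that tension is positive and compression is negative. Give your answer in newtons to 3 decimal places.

-694.752

N=5 nodes, M=7 members, R=3 reactions → 2N=10, M+R=10
member 0 (0-1): L=3.7976, (cx,cy)=(0.4203,0.9074)
member 1 (0-2): L=3.8380, (cx,cy)=(1.0000,0.0000)
member 2 (1-2): L=4.1111, (cx,cy)=(0.5453,-0.8382)
member 3 (1-3): L=4.1817, (cx,cy)=(0.9984,-0.0564)
member 4 (2-3): L=3.7471, (cx,cy)=(0.5159,0.8567)
member 5 (2-4): L=3.6620, (cx,cy)=(1.0000,0.0000)
member 6 (3-4): L=3.6460, (cx,cy)=(0.4742,-0.8804)
solve A·x = −loads:
  F[0-1] = -3861.9900 N (compression)
  F[0-2] = +255.4303 N (tension)
  F[1-2] = +70.4988 N (tension)
  F[1-3] = -2359.6075 N (compression)
  F[2-3] = -68.9799 N (compression)
  F[2-4] = +329.4612 N (tension)
  F[3-4] = -694.7517 N (compression)
  Rx@0 = +1367.6100 N
  Ry@0 = +3504.3840 N
  Ry@4 = +611.6660 N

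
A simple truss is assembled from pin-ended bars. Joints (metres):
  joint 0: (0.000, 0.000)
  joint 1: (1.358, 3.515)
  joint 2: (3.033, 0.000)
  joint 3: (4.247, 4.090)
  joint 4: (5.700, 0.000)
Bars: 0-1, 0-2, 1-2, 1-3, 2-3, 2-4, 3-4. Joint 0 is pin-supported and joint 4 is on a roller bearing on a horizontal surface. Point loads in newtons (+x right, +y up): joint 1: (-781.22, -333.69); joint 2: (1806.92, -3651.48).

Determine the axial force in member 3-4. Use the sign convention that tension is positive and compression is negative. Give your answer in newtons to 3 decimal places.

N=5 nodes, M=7 members, R=3 reactions → 2N=10, M+R=10
member 0 (0-1): L=3.7682, (cx,cy)=(0.3604,0.9328)
member 1 (0-2): L=3.0330, (cx,cy)=(1.0000,0.0000)
member 2 (1-2): L=3.8937, (cx,cy)=(0.4302,-0.9027)
member 3 (1-3): L=2.9457, (cx,cy)=(0.9808,0.1952)
member 4 (2-3): L=4.2664, (cx,cy)=(0.2846,0.9587)
member 5 (2-4): L=2.6670, (cx,cy)=(1.0000,0.0000)
member 6 (3-4): L=4.3404, (cx,cy)=(0.3348,-0.9423)
solve A·x = −loads:
  F[0-1] = -2620.5396 N (compression)
  F[0-2] = +1970.0993 N (tension)
  F[1-2] = +2102.7558 N (tension)
  F[1-3] = -1088.6918 N (compression)
  F[2-3] = +1828.8370 N (tension)
  F[2-4] = +547.3510 N (tension)
  F[3-4] = -1635.0565 N (compression)
  Rx@0 = -1025.7000 N
  Ry@0 = +2444.4504 N
  Ry@4 = +1540.7196 N

-1635.057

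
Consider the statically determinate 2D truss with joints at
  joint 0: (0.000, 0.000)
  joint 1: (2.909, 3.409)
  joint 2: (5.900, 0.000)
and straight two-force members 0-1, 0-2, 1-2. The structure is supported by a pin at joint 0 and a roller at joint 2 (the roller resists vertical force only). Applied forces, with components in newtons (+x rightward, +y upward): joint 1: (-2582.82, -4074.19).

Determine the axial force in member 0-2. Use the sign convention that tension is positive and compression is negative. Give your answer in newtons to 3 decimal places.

N=3 nodes, M=3 members, R=3 reactions → 2N=6, M+R=6
member 0 (0-1): L=4.4815, (cx,cy)=(0.6491,0.7607)
member 1 (0-2): L=5.9000, (cx,cy)=(1.0000,0.0000)
member 2 (1-2): L=4.5351, (cx,cy)=(0.6595,-0.7517)
solve A·x = −loads:
  F[0-1] = -4677.0177 N (compression)
  F[0-2] = +453.1143 N (tension)
  F[1-2] = -687.0378 N (compression)
  Rx@0 = +2582.8200 N
  Ry@0 = +3557.7518 N
  Ry@2 = +516.4382 N

453.114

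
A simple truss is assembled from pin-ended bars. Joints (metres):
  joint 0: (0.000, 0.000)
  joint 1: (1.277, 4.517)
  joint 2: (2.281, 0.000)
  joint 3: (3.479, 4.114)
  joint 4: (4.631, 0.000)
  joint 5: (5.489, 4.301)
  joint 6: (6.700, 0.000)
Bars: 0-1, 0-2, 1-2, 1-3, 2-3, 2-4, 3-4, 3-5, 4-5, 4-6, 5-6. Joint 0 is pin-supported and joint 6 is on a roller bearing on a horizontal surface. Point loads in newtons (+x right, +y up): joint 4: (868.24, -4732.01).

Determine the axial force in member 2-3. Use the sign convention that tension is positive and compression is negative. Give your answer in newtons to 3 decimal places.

N=7 nodes, M=11 members, R=3 reactions → 2N=14, M+R=14
member 0 (0-1): L=4.6940, (cx,cy)=(0.2720,0.9623)
member 1 (0-2): L=2.2810, (cx,cy)=(1.0000,0.0000)
member 2 (1-2): L=4.6272, (cx,cy)=(0.2170,-0.9762)
member 3 (1-3): L=2.2386, (cx,cy)=(0.9837,-0.1800)
member 4 (2-3): L=4.2849, (cx,cy)=(0.2796,0.9601)
member 5 (2-4): L=2.3500, (cx,cy)=(1.0000,0.0000)
member 6 (3-4): L=4.2722, (cx,cy)=(0.2696,-0.9630)
member 7 (3-5): L=2.0187, (cx,cy)=(0.9957,0.0926)
member 8 (4-5): L=4.3857, (cx,cy)=(0.1956,0.9807)
member 9 (4-6): L=2.0690, (cx,cy)=(1.0000,0.0000)
member 10 (5-6): L=4.4682, (cx,cy)=(0.2710,-0.9626)
solve A·x = −loads:
  F[0-1] = -1518.5465 N (compression)
  F[0-2] = +1281.3561 N (tension)
  F[1-2] = +1641.1467 N (tension)
  F[1-3] = -781.9820 N (compression)
  F[2-3] = -1668.5927 N (compression)
  F[2-4] = +2103.9640 N (tension)
  F[3-4] = +1362.5964 N (tension)
  F[3-5] = -1610.0675 N (compression)
  F[4-5] = +3487.2698 N (tension)
  F[4-6] = +920.9167 N (tension)
  F[5-6] = -3397.9124 N (compression)
  Rx@0 = -868.2400 N
  Ry@0 = +1461.2729 N
  Ry@6 = +3270.7371 N

-1668.593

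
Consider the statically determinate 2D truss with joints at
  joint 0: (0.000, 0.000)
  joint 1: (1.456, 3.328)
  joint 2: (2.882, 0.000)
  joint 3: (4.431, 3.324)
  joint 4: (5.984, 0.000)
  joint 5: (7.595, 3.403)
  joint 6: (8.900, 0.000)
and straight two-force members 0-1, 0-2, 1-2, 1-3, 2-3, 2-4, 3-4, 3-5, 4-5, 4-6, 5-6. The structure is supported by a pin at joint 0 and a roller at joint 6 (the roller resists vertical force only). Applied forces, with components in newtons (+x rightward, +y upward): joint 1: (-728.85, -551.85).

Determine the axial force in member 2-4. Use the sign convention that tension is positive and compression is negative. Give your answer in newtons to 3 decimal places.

-245.043

N=7 nodes, M=11 members, R=3 reactions → 2N=14, M+R=14
member 0 (0-1): L=3.6326, (cx,cy)=(0.4008,0.9162)
member 1 (0-2): L=2.8820, (cx,cy)=(1.0000,0.0000)
member 2 (1-2): L=3.6206, (cx,cy)=(0.3939,-0.9192)
member 3 (1-3): L=2.9750, (cx,cy)=(1.0000,-0.0013)
member 4 (2-3): L=3.6672, (cx,cy)=(0.4224,0.9064)
member 5 (2-4): L=3.1020, (cx,cy)=(1.0000,0.0000)
member 6 (3-4): L=3.6689, (cx,cy)=(0.4233,-0.9060)
member 7 (3-5): L=3.1650, (cx,cy)=(0.9997,0.0250)
member 8 (4-5): L=3.7651, (cx,cy)=(0.4279,0.9038)
member 9 (4-6): L=2.9160, (cx,cy)=(1.0000,0.0000)
member 10 (5-6): L=3.6446, (cx,cy)=(0.3581,-0.9337)
solve A·x = −loads:
  F[0-1] = -801.2931 N (compression)
  F[0-2] = -407.6766 N (compression)
  F[1-2] = +197.8051 N (tension)
  F[1-3] = +329.7709 N (tension)
  F[2-3] = -200.5898 N (compression)
  F[2-4] = -245.0429 N (compression)
  F[3-4] = +205.5273 N (tension)
  F[3-5] = +158.0948 N (tension)
  F[4-5] = -206.0185 N (compression)
  F[4-6] = -69.8942 N (compression)
  F[5-6] = +195.2028 N (tension)
  Rx@0 = +728.8500 N
  Ry@0 = +734.1106 N
  Ry@6 = -182.2606 N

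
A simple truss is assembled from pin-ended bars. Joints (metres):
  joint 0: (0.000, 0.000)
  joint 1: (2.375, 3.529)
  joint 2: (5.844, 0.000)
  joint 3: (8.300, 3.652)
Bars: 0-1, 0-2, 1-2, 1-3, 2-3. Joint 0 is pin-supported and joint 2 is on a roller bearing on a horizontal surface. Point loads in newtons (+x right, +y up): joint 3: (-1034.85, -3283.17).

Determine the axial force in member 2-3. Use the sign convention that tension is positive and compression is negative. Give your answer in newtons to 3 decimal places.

-3986.313

N=4 nodes, M=5 members, R=3 reactions → 2N=8, M+R=8
member 0 (0-1): L=4.2538, (cx,cy)=(0.5583,0.8296)
member 1 (0-2): L=5.8440, (cx,cy)=(1.0000,0.0000)
member 2 (1-2): L=4.9485, (cx,cy)=(0.7010,-0.7131)
member 3 (1-3): L=5.9263, (cx,cy)=(0.9998,0.0208)
member 4 (2-3): L=4.4010, (cx,cy)=(0.5581,0.8298)
solve A·x = −loads:
  F[0-1] = +883.6496 N (tension)
  F[0-2] = -1528.2178 N (compression)
  F[1-2] = -993.3414 N (compression)
  F[1-3] = +1189.9747 N (tension)
  F[2-3] = -3986.3134 N (compression)
  Rx@0 = +1034.8500 N
  Ry@0 = -733.0926 N
  Ry@2 = +4016.2626 N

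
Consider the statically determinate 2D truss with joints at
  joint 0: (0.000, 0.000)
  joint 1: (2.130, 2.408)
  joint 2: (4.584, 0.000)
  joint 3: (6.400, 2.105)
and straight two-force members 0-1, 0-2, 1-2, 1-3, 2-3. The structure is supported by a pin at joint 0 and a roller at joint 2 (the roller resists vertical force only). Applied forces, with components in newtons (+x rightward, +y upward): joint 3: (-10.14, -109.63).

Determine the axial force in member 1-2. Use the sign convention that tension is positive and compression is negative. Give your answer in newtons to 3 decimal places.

N=4 nodes, M=5 members, R=3 reactions → 2N=8, M+R=8
member 0 (0-1): L=3.2149, (cx,cy)=(0.6625,0.7490)
member 1 (0-2): L=4.5840, (cx,cy)=(1.0000,0.0000)
member 2 (1-2): L=3.4381, (cx,cy)=(0.7138,-0.7004)
member 3 (1-3): L=4.2807, (cx,cy)=(0.9975,-0.0708)
member 4 (2-3): L=2.7801, (cx,cy)=(0.6532,0.7572)
solve A·x = −loads:
  F[0-1] = +51.7673 N (tension)
  F[0-2] = -44.4382 N (compression)
  F[1-2] = -63.4235 N (compression)
  F[1-3] = +79.7678 N (tension)
  F[2-3] = -137.3321 N (compression)
  Rx@0 = +10.1400 N
  Ry@0 = -38.7747 N
  Ry@2 = +148.4047 N

-63.423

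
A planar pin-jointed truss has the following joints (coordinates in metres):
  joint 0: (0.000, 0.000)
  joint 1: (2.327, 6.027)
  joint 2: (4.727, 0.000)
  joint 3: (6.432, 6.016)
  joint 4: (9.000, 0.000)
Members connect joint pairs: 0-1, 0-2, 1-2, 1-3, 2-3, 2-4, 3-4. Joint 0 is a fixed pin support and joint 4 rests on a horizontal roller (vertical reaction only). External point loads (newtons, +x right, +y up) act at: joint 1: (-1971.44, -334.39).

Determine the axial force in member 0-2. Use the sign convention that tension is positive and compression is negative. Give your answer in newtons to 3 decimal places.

N=5 nodes, M=7 members, R=3 reactions → 2N=10, M+R=10
member 0 (0-1): L=6.4606, (cx,cy)=(0.3602,0.9329)
member 1 (0-2): L=4.7270, (cx,cy)=(1.0000,0.0000)
member 2 (1-2): L=6.4873, (cx,cy)=(0.3700,-0.9290)
member 3 (1-3): L=4.1050, (cx,cy)=(1.0000,-0.0027)
member 4 (2-3): L=6.2529, (cx,cy)=(0.2727,0.9621)
member 5 (2-4): L=4.2730, (cx,cy)=(1.0000,0.0000)
member 6 (3-4): L=6.5412, (cx,cy)=(0.3926,-0.9197)
solve A·x = −loads:
  F[0-1] = -1680.9619 N (compression)
  F[0-2] = -1365.9879 N (compression)
  F[1-2] = +1325.4435 N (tension)
  F[1-3] = +875.6365 N (tension)
  F[2-3] = -1279.9020 N (compression)
  F[2-4] = -526.6403 N (compression)
  F[3-4] = +1341.4497 N (tension)
  Rx@0 = +1971.4400 N
  Ry@0 = +1568.1393 N
  Ry@4 = -1233.7493 N

-1365.988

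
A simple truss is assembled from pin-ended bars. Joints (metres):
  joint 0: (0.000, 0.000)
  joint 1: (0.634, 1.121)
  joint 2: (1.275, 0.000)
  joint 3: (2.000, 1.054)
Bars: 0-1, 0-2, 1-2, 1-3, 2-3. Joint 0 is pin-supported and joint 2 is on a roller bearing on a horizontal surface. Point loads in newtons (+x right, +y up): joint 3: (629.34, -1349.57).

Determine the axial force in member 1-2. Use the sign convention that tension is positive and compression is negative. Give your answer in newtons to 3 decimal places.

N=4 nodes, M=5 members, R=3 reactions → 2N=8, M+R=8
member 0 (0-1): L=1.2879, (cx,cy)=(0.4923,0.8704)
member 1 (0-2): L=1.2750, (cx,cy)=(1.0000,0.0000)
member 2 (1-2): L=1.2913, (cx,cy)=(0.4964,-0.8681)
member 3 (1-3): L=1.3676, (cx,cy)=(0.9988,-0.0490)
member 4 (2-3): L=1.2793, (cx,cy)=(0.5667,0.8239)
solve A·x = −loads:
  F[0-1] = +1479.3298 N (tension)
  F[0-2] = -98.9156 N (compression)
  F[1-2] = -1568.4407 N (compression)
  F[1-3] = +1508.6239 N (tension)
  F[2-3] = -1548.3136 N (compression)
  Rx@0 = -629.3400 N
  Ry@0 = -1287.6569 N
  Ry@2 = +2637.2269 N

-1568.441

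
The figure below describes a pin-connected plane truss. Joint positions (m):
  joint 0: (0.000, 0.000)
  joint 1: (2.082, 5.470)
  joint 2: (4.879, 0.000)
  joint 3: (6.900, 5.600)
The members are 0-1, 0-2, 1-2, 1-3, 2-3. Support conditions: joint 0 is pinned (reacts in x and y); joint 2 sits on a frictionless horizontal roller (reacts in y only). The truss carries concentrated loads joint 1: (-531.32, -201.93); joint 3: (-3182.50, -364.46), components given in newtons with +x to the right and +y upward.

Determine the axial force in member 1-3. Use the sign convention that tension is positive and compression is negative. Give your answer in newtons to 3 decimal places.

N=4 nodes, M=5 members, R=3 reactions → 2N=8, M+R=8
member 0 (0-1): L=5.8528, (cx,cy)=(0.3557,0.9346)
member 1 (0-2): L=4.8790, (cx,cy)=(1.0000,0.0000)
member 2 (1-2): L=6.1436, (cx,cy)=(0.4553,-0.8904)
member 3 (1-3): L=4.8198, (cx,cy)=(0.9996,0.0270)
member 4 (2-3): L=5.9535, (cx,cy)=(0.3395,0.9406)
solve A·x = −loads:
  F[0-1] = -4508.1454 N (compression)
  F[0-2] = -2110.1585 N (compression)
  F[1-2] = +4411.9628 N (tension)
  F[1-3] = -3082.0918 N (compression)
  F[2-3] = -299.0888 N (compression)
  Rx@0 = +3713.8200 N
  Ry@0 = +4213.2701 N
  Ry@2 = -3646.8801 N

-3082.092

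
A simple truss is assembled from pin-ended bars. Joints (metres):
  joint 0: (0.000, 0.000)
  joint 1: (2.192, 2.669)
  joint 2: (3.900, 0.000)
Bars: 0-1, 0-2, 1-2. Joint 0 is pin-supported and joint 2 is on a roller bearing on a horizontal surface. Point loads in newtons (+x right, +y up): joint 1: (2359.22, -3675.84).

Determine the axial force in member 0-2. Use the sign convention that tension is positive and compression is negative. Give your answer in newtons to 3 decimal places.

2355.340

N=3 nodes, M=3 members, R=3 reactions → 2N=6, M+R=6
member 0 (0-1): L=3.4538, (cx,cy)=(0.6347,0.7728)
member 1 (0-2): L=3.9000, (cx,cy)=(1.0000,0.0000)
member 2 (1-2): L=3.1687, (cx,cy)=(0.5390,-0.8423)
solve A·x = −loads:
  F[0-1] = +6.1129 N (tension)
  F[0-2] = +2355.3403 N (tension)
  F[1-2] = -4369.6887 N (compression)
  Rx@0 = -2359.2200 N
  Ry@0 = -4.7240 N
  Ry@2 = +3680.5640 N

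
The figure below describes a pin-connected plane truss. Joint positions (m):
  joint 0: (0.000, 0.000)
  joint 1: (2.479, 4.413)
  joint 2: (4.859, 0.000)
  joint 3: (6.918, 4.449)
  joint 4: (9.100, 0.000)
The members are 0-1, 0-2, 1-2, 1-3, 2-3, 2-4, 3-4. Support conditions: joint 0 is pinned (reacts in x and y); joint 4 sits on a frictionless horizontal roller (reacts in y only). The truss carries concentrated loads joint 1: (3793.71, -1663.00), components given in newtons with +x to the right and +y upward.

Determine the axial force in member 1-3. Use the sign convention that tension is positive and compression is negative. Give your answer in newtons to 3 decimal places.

-2193.886

N=5 nodes, M=7 members, R=3 reactions → 2N=10, M+R=10
member 0 (0-1): L=5.0616, (cx,cy)=(0.4898,0.8719)
member 1 (0-2): L=4.8590, (cx,cy)=(1.0000,0.0000)
member 2 (1-2): L=5.0139, (cx,cy)=(0.4747,-0.8802)
member 3 (1-3): L=4.4391, (cx,cy)=(1.0000,0.0081)
member 4 (2-3): L=4.9024, (cx,cy)=(0.4200,0.9075)
member 5 (2-4): L=4.2410, (cx,cy)=(1.0000,0.0000)
member 6 (3-4): L=4.9553, (cx,cy)=(0.4403,-0.8978)
solve A·x = −loads:
  F[0-1] = +722.3349 N (tension)
  F[0-2] = +3439.9363 N (tension)
  F[1-2] = -2625.1712 N (compression)
  F[1-3] = -2193.8857 N (compression)
  F[2-3] = +2546.0103 N (tension)
  F[2-4] = +1124.4835 N (tension)
  F[3-4] = -2553.6765 N (compression)
  Rx@0 = -3793.7100 N
  Ry@0 = -629.7713 N
  Ry@4 = +2292.7713 N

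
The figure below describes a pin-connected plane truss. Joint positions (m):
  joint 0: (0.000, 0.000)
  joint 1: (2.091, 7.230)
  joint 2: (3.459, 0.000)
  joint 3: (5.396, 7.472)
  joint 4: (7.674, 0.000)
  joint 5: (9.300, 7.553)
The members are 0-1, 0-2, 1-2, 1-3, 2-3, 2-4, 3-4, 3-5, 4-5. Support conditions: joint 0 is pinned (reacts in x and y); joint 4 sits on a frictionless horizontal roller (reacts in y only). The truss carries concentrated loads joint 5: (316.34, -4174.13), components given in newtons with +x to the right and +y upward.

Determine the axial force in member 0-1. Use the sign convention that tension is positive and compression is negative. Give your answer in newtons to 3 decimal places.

1244.790

N=6 nodes, M=9 members, R=3 reactions → 2N=12, M+R=12
member 0 (0-1): L=7.5263, (cx,cy)=(0.2778,0.9606)
member 1 (0-2): L=3.4590, (cx,cy)=(1.0000,0.0000)
member 2 (1-2): L=7.3583, (cx,cy)=(0.1859,-0.9826)
member 3 (1-3): L=3.3138, (cx,cy)=(0.9973,0.0730)
member 4 (2-3): L=7.7190, (cx,cy)=(0.2509,0.9680)
member 5 (2-4): L=4.2150, (cx,cy)=(1.0000,0.0000)
member 6 (3-4): L=7.8115, (cx,cy)=(0.2916,-0.9565)
member 7 (3-5): L=3.9048, (cx,cy)=(0.9998,0.0207)
member 8 (4-5): L=7.7260, (cx,cy)=(0.2105,0.9776)
solve A·x = −loads:
  F[0-1] = +1244.7902 N (tension)
  F[0-2] = -29.4948 N (compression)
  F[1-2] = -1174.9510 N (compression)
  F[1-3] = +565.7841 N (tension)
  F[2-3] = +1192.6280 N (tension)
  F[2-4] = -547.2111 N (compression)
  F[3-4] = -1223.6509 N (compression)
  F[3-5] = +1220.6549 N (tension)
  F[4-5] = -4295.6602 N (compression)
  Rx@0 = -316.3400 N
  Ry@0 = -1195.7846 N
  Ry@4 = +5369.9146 N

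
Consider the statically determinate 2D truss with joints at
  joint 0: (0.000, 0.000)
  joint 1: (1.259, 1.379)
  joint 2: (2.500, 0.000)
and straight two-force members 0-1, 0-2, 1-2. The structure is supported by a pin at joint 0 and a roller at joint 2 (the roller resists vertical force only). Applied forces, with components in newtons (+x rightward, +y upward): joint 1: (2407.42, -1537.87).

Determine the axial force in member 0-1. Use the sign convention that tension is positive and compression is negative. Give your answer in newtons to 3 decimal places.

764.425

N=3 nodes, M=3 members, R=3 reactions → 2N=6, M+R=6
member 0 (0-1): L=1.8673, (cx,cy)=(0.6742,0.7385)
member 1 (0-2): L=2.5000, (cx,cy)=(1.0000,0.0000)
member 2 (1-2): L=1.8552, (cx,cy)=(0.6689,-0.7433)
solve A·x = −loads:
  F[0-1] = +764.4246 N (tension)
  F[0-2] = +1892.0113 N (tension)
  F[1-2] = -2828.3936 N (compression)
  Rx@0 = -2407.4200 N
  Ry@0 = -564.5342 N
  Ry@2 = +2102.4042 N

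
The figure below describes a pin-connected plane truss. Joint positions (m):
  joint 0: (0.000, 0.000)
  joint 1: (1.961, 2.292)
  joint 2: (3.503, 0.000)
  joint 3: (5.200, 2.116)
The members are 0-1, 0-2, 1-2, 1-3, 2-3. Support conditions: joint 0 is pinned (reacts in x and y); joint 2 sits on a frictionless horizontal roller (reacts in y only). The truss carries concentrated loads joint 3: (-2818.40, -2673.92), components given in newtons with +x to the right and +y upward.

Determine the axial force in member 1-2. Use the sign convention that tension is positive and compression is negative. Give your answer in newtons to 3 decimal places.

532.959

N=4 nodes, M=5 members, R=3 reactions → 2N=8, M+R=8
member 0 (0-1): L=3.0164, (cx,cy)=(0.6501,0.7598)
member 1 (0-2): L=3.5030, (cx,cy)=(1.0000,0.0000)
member 2 (1-2): L=2.7624, (cx,cy)=(0.5582,-0.8297)
member 3 (1-3): L=3.2438, (cx,cy)=(0.9985,-0.0543)
member 4 (2-3): L=2.7124, (cx,cy)=(0.6256,0.7801)
solve A·x = −loads:
  F[0-1] = -535.7776 N (compression)
  F[0-2] = -2470.0864 N (compression)
  F[1-2] = +532.9589 N (tension)
  F[1-3] = -646.7660 N (compression)
  F[2-3] = -3472.5897 N (compression)
  Rx@0 = +2818.4000 N
  Ry@0 = +407.1060 N
  Ry@2 = +2266.8140 N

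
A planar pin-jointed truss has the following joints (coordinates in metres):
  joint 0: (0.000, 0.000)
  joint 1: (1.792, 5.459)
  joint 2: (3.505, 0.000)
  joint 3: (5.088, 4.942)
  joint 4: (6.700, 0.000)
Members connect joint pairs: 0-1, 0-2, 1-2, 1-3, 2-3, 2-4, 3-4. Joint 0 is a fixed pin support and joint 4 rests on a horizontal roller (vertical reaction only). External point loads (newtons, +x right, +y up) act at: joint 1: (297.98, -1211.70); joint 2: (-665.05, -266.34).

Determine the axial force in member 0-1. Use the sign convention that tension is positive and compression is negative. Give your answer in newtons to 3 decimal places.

N=5 nodes, M=7 members, R=3 reactions → 2N=10, M+R=10
member 0 (0-1): L=5.7456, (cx,cy)=(0.3119,0.9501)
member 1 (0-2): L=3.5050, (cx,cy)=(1.0000,0.0000)
member 2 (1-2): L=5.7215, (cx,cy)=(0.2994,-0.9541)
member 3 (1-3): L=3.3363, (cx,cy)=(0.9879,-0.1550)
member 4 (2-3): L=5.1893, (cx,cy)=(0.3050,0.9523)
member 5 (2-4): L=3.1950, (cx,cy)=(1.0000,0.0000)
member 6 (3-4): L=5.1983, (cx,cy)=(0.3101,-0.9507)
solve A·x = −loads:
  F[0-1] = -812.3590 N (compression)
  F[0-2] = -113.7028 N (compression)
  F[1-2] = -389.5438 N (compression)
  F[1-3] = -440.0335 N (compression)
  F[2-3] = +669.9464 N (tension)
  F[2-4] = +230.3520 N (tension)
  F[3-4] = -742.8222 N (compression)
  Rx@0 = +367.0700 N
  Ry@0 = +771.8369 N
  Ry@4 = +706.2031 N

-812.359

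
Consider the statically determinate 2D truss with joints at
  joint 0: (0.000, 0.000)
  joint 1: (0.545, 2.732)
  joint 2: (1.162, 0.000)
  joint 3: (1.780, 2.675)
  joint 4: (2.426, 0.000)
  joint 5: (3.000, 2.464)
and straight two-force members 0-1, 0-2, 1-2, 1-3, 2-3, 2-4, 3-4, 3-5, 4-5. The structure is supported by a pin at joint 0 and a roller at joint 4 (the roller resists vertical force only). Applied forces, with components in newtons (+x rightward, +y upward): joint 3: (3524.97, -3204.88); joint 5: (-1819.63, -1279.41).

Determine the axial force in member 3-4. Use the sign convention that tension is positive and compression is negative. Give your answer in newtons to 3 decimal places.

N=6 nodes, M=9 members, R=3 reactions → 2N=12, M+R=12
member 0 (0-1): L=2.7858, (cx,cy)=(0.1956,0.9807)
member 1 (0-2): L=1.1620, (cx,cy)=(1.0000,0.0000)
member 2 (1-2): L=2.8008, (cx,cy)=(0.2203,-0.9754)
member 3 (1-3): L=1.2363, (cx,cy)=(0.9989,-0.0461)
member 4 (2-3): L=2.7455, (cx,cy)=(0.2251,0.9743)
member 5 (2-4): L=1.2640, (cx,cy)=(1.0000,0.0000)
member 6 (3-4): L=2.7519, (cx,cy)=(0.2347,-0.9721)
member 7 (3-5): L=1.2381, (cx,cy)=(0.9854,-0.1704)
member 8 (4-5): L=2.5300, (cx,cy)=(0.2269,0.9739)
solve A·x = −loads:
  F[0-1] = +1517.2631 N (tension)
  F[0-2] = +1408.5134 N (tension)
  F[1-2] = -1555.6797 N (compression)
  F[1-3] = +640.2139 N (tension)
  F[2-3] = +1557.4323 N (tension)
  F[2-4] = +715.2306 N (tension)
  F[3-4] = -4567.4895 N (compression)
  F[3-5] = -1484.3700 N (compression)
  F[4-5] = -1573.4076 N (compression)
  Rx@0 = -1705.3400 N
  Ry@0 = -1487.9453 N
  Ry@4 = +5972.2353 N

-4567.490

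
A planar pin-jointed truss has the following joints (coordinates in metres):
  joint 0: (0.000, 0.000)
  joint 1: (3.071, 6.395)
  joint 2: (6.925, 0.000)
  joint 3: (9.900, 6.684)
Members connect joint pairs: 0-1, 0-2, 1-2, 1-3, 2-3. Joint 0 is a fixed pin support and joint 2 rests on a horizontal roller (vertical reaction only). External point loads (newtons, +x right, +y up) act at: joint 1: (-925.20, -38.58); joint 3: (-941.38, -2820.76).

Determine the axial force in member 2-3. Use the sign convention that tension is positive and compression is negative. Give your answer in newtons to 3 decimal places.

-3102.380

N=4 nodes, M=5 members, R=3 reactions → 2N=8, M+R=8
member 0 (0-1): L=7.0942, (cx,cy)=(0.4329,0.9014)
member 1 (0-2): L=6.9250, (cx,cy)=(1.0000,0.0000)
member 2 (1-2): L=7.4665, (cx,cy)=(0.5162,-0.8565)
member 3 (1-3): L=6.8351, (cx,cy)=(0.9991,0.0423)
member 4 (2-3): L=7.3162, (cx,cy)=(0.4066,0.9136)
solve A·x = −loads:
  F[0-1] = -635.2832 N (compression)
  F[0-2] = -1591.5713 N (compression)
  F[1-2] = +639.4052 N (tension)
  F[1-3] = +320.4368 N (tension)
  F[2-3] = -3102.3803 N (compression)
  Rx@0 = +1866.5800 N
  Ry@0 = +572.6735 N
  Ry@2 = +2286.6665 N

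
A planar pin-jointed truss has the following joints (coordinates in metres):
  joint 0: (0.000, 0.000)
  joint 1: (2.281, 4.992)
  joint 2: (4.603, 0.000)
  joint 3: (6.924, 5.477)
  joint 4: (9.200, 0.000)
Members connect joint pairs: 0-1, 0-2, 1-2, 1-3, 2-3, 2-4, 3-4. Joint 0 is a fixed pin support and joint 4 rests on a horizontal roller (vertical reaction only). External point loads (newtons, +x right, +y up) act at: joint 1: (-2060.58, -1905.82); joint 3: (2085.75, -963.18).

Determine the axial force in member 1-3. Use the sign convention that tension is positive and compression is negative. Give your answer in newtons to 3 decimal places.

N=5 nodes, M=7 members, R=3 reactions → 2N=10, M+R=10
member 0 (0-1): L=5.4884, (cx,cy)=(0.4156,0.9095)
member 1 (0-2): L=4.6030, (cx,cy)=(1.0000,0.0000)
member 2 (1-2): L=5.5056, (cx,cy)=(0.4218,-0.9067)
member 3 (1-3): L=4.6683, (cx,cy)=(0.9946,0.1039)
member 4 (2-3): L=5.9485, (cx,cy)=(0.3902,0.9207)
member 5 (2-4): L=4.5970, (cx,cy)=(1.0000,0.0000)
member 6 (3-4): L=5.9311, (cx,cy)=(0.3837,-0.9234)
solve A·x = −loads:
  F[0-1] = -1701.9132 N (compression)
  F[0-2] = +732.4859 N (tension)
  F[1-2] = -227.7002 N (compression)
  F[1-3] = +1457.1826 N (tension)
  F[2-3] = +224.2315 N (tension)
  F[2-4] = +548.9617 N (tension)
  F[3-4] = -1430.5516 N (compression)
  Rx@0 = -25.1700 N
  Ry@0 = +1547.9705 N
  Ry@4 = +1321.0295 N

1457.183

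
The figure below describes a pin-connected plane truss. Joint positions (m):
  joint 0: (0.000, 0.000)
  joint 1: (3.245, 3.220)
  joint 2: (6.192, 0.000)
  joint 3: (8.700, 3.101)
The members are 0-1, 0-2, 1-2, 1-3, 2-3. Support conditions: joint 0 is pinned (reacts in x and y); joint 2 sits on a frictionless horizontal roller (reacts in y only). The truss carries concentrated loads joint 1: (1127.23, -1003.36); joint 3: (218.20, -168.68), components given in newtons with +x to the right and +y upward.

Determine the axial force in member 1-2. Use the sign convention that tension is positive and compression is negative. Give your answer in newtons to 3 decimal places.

N=4 nodes, M=5 members, R=3 reactions → 2N=8, M+R=8
member 0 (0-1): L=4.5715, (cx,cy)=(0.7098,0.7044)
member 1 (0-2): L=6.1920, (cx,cy)=(1.0000,0.0000)
member 2 (1-2): L=4.3650, (cx,cy)=(0.6751,-0.7377)
member 3 (1-3): L=5.4563, (cx,cy)=(0.9998,-0.0218)
member 4 (2-3): L=3.9883, (cx,cy)=(0.6288,0.7775)
solve A·x = −loads:
  F[0-1] = +406.3946 N (tension)
  F[0-2] = +1056.9565 N (tension)
  F[1-2] = -1758.4883 N (compression)
  F[1-3] = +348.5582 N (tension)
  F[2-3] = -207.1661 N (compression)
  Rx@0 = -1345.4300 N
  Ry@0 = -286.2510 N
  Ry@2 = +1458.2910 N

-1758.488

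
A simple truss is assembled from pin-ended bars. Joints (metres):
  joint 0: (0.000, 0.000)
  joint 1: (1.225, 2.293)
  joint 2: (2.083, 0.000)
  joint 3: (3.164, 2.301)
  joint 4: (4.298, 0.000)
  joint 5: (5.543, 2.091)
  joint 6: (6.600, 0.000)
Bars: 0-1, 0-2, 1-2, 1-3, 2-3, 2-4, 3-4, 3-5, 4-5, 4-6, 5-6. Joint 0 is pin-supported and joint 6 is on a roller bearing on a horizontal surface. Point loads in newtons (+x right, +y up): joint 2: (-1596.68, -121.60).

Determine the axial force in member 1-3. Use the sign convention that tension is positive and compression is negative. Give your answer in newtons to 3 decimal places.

-75.485

N=7 nodes, M=11 members, R=3 reactions → 2N=14, M+R=14
member 0 (0-1): L=2.5997, (cx,cy)=(0.4712,0.8820)
member 1 (0-2): L=2.0830, (cx,cy)=(1.0000,0.0000)
member 2 (1-2): L=2.4483, (cx,cy)=(0.3505,-0.9366)
member 3 (1-3): L=1.9390, (cx,cy)=(1.0000,0.0041)
member 4 (2-3): L=2.5423, (cx,cy)=(0.4252,0.9051)
member 5 (2-4): L=2.2150, (cx,cy)=(1.0000,0.0000)
member 6 (3-4): L=2.5653, (cx,cy)=(0.4421,-0.8970)
member 7 (3-5): L=2.3883, (cx,cy)=(0.9961,-0.0879)
member 8 (4-5): L=2.4336, (cx,cy)=(0.5116,0.8592)
member 9 (4-6): L=2.3020, (cx,cy)=(1.0000,0.0000)
member 10 (5-6): L=2.3430, (cx,cy)=(0.4511,-0.8925)
solve A·x = −loads:
  F[0-1] = -94.3539 N (compression)
  F[0-2] = -1552.2198 N (compression)
  F[1-2] = +88.5251 N (tension)
  F[1-3] = -75.4847 N (compression)
  F[2-3] = +42.7459 N (tension)
  F[2-4] = +57.3080 N (tension)
  F[3-4] = -38.8350 N (compression)
  F[3-5] = -40.2967 N (compression)
  F[4-5] = +40.5415 N (tension)
  F[4-6] = +19.3999 N (tension)
  F[5-6] = -43.0024 N (compression)
  Rx@0 = +1596.6800 N
  Ry@0 = +83.2223 N
  Ry@6 = +38.3777 N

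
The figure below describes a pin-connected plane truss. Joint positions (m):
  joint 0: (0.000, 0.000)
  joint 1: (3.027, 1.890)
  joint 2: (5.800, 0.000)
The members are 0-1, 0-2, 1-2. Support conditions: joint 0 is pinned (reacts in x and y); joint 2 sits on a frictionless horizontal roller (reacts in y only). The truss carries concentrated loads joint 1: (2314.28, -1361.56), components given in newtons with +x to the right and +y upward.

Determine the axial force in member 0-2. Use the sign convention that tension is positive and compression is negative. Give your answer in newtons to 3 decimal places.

2149.045

N=3 nodes, M=3 members, R=3 reactions → 2N=6, M+R=6
member 0 (0-1): L=3.5686, (cx,cy)=(0.8482,0.5296)
member 1 (0-2): L=5.8000, (cx,cy)=(1.0000,0.0000)
member 2 (1-2): L=3.3558, (cx,cy)=(0.8263,-0.5632)
solve A·x = −loads:
  F[0-1] = +194.7988 N (tension)
  F[0-2] = +2149.0450 N (tension)
  F[1-2] = -2600.7358 N (compression)
  Rx@0 = -2314.2800 N
  Ry@0 = -103.1695 N
  Ry@2 = +1464.7295 N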